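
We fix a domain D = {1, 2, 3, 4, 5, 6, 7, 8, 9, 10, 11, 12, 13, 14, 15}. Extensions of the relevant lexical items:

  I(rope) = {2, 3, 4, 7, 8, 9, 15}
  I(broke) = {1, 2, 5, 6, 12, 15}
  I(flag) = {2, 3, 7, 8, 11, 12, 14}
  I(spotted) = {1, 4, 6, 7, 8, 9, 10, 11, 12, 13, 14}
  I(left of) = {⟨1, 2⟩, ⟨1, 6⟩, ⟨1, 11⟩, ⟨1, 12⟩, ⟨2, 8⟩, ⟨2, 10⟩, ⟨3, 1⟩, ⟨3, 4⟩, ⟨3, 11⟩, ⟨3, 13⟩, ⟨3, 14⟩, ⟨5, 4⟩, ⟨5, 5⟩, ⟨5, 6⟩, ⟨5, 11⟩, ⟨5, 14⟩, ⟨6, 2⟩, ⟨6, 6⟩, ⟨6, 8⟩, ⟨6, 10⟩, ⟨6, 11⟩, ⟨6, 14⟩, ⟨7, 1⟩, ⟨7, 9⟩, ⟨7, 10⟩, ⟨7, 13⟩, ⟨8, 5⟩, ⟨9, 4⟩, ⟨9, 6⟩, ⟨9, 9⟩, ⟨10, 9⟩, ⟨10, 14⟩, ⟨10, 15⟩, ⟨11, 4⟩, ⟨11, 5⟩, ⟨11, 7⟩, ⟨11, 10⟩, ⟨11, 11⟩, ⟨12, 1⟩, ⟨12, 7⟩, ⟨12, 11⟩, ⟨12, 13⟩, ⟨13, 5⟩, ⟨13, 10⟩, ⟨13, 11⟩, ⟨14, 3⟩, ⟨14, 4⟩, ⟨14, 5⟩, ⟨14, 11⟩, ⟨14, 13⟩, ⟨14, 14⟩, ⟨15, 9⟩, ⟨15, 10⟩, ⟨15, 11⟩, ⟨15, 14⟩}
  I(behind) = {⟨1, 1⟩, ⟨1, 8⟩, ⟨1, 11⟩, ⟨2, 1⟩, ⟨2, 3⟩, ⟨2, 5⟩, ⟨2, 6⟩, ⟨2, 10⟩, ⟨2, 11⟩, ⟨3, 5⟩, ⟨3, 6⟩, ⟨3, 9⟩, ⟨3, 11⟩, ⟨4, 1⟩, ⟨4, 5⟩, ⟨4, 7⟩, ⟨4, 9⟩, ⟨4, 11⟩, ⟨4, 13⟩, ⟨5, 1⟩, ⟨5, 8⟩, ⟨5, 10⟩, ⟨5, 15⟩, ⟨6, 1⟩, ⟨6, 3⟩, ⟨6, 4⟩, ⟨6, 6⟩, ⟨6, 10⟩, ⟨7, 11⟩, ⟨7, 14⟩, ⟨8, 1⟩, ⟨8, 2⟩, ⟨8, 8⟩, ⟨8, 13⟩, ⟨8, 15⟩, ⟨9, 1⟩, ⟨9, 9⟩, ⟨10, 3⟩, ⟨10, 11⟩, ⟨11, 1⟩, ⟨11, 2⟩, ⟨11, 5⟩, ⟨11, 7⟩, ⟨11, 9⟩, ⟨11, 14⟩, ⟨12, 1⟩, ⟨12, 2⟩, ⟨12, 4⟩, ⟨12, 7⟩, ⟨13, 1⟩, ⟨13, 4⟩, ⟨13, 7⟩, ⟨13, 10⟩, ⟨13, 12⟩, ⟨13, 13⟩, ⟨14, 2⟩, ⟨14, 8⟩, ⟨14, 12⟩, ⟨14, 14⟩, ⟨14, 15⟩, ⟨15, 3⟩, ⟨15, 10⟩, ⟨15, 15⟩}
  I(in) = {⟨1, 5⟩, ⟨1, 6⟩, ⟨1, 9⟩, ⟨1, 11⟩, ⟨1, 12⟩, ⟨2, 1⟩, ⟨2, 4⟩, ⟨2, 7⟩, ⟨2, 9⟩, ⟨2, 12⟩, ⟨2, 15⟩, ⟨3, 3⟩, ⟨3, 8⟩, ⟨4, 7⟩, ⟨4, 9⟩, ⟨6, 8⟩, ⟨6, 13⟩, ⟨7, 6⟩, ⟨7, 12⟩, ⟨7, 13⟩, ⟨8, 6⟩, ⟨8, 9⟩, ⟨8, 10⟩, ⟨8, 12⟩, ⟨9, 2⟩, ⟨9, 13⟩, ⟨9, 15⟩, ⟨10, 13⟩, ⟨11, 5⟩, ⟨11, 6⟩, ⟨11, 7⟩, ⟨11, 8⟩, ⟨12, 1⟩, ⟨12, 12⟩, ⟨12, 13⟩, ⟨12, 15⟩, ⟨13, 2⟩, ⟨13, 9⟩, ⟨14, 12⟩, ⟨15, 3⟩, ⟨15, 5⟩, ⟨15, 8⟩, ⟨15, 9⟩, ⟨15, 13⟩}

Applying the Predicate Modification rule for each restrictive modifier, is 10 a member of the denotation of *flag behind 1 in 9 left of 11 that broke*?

no

⟦behind 1⟧ = {x : ⟨x, 1⟩ ∈ ⟦behind⟧} = {1, 2, 4, 5, 6, 8, 9, 11, 12, 13}
⟦in 9⟧ = {x : ⟨x, 9⟩ ∈ ⟦in⟧} = {1, 2, 4, 8, 13, 15}
⟦left of 11⟧ = {x : ⟨x, 11⟩ ∈ ⟦left of⟧} = {1, 3, 5, 6, 11, 12, 13, 14, 15}
⟦that broke⟧ = ⟦broke⟧ = {1, 2, 5, 6, 12, 15}
⟦flag⟧ = {2, 3, 7, 8, 11, 12, 14}
… ∩ ⟦behind 1⟧ = {2, 3, 7, 8, 11, 12, 14} ∩ {1, 2, 4, 5, 6, 8, 9, 11, 12, 13} = {2, 8, 11, 12}
… ∩ ⟦in 9⟧ = {2, 8, 11, 12} ∩ {1, 2, 4, 8, 13, 15} = {2, 8}
… ∩ ⟦left of 11⟧ = {2, 8} ∩ {1, 3, 5, 6, 11, 12, 13, 14, 15} = ∅
… ∩ ⟦that broke⟧ = ∅ ∩ {1, 2, 5, 6, 12, 15} = ∅
⟦flag behind 1 in 9 left of 11 that broke⟧ = ∅; 10 ∉ this set.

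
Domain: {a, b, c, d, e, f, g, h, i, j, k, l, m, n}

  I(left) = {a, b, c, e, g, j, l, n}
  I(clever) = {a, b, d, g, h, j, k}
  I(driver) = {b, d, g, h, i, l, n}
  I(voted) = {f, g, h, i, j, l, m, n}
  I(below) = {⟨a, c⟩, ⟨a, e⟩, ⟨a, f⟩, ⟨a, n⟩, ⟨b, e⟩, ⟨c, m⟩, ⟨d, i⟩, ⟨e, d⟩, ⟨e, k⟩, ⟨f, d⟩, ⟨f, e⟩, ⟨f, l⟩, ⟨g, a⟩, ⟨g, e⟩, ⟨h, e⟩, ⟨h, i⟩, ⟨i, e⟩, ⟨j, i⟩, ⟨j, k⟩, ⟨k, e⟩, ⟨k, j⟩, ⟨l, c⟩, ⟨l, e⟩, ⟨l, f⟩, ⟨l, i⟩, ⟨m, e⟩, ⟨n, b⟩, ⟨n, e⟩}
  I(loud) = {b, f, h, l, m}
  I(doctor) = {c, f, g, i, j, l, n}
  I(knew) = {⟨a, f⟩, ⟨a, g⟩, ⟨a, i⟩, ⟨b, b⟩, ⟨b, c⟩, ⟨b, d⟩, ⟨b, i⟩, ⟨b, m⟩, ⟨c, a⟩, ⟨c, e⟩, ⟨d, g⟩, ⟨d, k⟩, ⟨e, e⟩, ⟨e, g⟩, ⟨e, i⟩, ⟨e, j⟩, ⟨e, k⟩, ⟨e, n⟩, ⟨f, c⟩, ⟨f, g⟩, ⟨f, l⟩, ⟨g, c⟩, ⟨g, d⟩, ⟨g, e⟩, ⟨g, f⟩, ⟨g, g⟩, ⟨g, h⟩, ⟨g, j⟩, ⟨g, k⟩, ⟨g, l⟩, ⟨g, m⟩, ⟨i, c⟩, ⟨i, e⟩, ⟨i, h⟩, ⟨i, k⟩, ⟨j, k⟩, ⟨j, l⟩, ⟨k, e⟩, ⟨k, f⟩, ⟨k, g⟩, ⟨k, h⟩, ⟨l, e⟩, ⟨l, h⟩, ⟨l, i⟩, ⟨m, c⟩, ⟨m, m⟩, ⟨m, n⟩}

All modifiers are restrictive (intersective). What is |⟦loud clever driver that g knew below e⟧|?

⟦that g knew⟧ = {x : ⟨g, x⟩ ∈ ⟦knew⟧} = {c, d, e, f, g, h, j, k, l, m}
⟦below e⟧ = {x : ⟨x, e⟩ ∈ ⟦below⟧} = {a, b, f, g, h, i, k, l, m, n}
⟦driver⟧ = {b, d, g, h, i, l, n}
… ∩ ⟦that g knew⟧ = {b, d, g, h, i, l, n} ∩ {c, d, e, f, g, h, j, k, l, m} = {d, g, h, l}
… ∩ ⟦below e⟧ = {d, g, h, l} ∩ {a, b, f, g, h, i, k, l, m, n} = {g, h, l}
… ∩ ⟦loud⟧ = {g, h, l} ∩ {b, f, h, l, m} = {h, l}
… ∩ ⟦clever⟧ = {h, l} ∩ {a, b, d, g, h, j, k} = {h}
⟦loud clever driver that g knew below e⟧ = {h}, so the cardinality is 1.

1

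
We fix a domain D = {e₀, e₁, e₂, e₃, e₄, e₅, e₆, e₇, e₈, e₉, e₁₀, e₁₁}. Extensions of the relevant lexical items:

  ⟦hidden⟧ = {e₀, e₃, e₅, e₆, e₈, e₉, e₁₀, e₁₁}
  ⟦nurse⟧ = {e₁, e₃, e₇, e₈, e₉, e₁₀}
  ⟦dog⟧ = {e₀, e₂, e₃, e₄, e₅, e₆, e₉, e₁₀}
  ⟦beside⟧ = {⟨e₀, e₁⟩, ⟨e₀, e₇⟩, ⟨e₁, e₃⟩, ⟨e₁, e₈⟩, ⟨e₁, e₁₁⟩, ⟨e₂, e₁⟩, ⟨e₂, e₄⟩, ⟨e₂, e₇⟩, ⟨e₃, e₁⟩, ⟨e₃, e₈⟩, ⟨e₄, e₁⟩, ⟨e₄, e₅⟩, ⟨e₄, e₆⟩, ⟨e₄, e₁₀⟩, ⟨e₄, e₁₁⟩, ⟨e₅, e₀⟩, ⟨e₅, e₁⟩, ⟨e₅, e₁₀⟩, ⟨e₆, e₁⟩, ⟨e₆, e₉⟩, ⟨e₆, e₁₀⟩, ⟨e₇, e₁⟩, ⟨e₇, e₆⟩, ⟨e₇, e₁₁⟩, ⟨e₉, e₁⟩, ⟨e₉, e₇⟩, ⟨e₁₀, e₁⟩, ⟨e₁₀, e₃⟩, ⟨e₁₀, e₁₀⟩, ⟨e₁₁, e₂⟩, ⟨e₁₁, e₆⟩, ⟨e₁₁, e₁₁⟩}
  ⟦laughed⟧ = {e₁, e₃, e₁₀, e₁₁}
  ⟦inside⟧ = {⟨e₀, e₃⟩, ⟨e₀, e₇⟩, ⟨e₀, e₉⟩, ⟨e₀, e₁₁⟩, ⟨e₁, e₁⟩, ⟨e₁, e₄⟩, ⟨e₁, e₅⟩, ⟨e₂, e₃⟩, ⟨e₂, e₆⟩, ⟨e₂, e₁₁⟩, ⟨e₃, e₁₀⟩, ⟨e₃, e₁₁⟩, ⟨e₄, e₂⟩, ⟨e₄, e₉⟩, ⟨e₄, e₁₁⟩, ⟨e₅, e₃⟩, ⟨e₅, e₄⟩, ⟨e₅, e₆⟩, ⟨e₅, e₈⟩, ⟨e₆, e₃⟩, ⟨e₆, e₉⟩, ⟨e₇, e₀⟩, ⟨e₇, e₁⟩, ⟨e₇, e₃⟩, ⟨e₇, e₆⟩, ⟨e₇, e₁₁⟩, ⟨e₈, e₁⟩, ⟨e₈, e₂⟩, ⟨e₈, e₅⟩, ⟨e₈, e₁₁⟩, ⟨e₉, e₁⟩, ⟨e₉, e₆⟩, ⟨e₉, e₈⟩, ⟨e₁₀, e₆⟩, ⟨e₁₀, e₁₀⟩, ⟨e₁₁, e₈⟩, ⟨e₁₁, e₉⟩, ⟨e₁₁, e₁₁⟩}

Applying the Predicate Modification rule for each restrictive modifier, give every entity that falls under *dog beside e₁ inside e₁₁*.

{e₀, e₂, e₃, e₄}

⟦beside e₁⟧ = {x : ⟨x, e₁⟩ ∈ ⟦beside⟧} = {e₀, e₂, e₃, e₄, e₅, e₆, e₇, e₉, e₁₀}
⟦inside e₁₁⟧ = {x : ⟨x, e₁₁⟩ ∈ ⟦inside⟧} = {e₀, e₂, e₃, e₄, e₇, e₈, e₁₁}
⟦dog⟧ = {e₀, e₂, e₃, e₄, e₅, e₆, e₉, e₁₀}
… ∩ ⟦beside e₁⟧ = {e₀, e₂, e₃, e₄, e₅, e₆, e₉, e₁₀} ∩ {e₀, e₂, e₃, e₄, e₅, e₆, e₇, e₉, e₁₀} = {e₀, e₂, e₃, e₄, e₅, e₆, e₉, e₁₀}
… ∩ ⟦inside e₁₁⟧ = {e₀, e₂, e₃, e₄, e₅, e₆, e₉, e₁₀} ∩ {e₀, e₂, e₃, e₄, e₇, e₈, e₁₁} = {e₀, e₂, e₃, e₄}
So ⟦dog beside e₁ inside e₁₁⟧ = {e₀, e₂, e₃, e₄}.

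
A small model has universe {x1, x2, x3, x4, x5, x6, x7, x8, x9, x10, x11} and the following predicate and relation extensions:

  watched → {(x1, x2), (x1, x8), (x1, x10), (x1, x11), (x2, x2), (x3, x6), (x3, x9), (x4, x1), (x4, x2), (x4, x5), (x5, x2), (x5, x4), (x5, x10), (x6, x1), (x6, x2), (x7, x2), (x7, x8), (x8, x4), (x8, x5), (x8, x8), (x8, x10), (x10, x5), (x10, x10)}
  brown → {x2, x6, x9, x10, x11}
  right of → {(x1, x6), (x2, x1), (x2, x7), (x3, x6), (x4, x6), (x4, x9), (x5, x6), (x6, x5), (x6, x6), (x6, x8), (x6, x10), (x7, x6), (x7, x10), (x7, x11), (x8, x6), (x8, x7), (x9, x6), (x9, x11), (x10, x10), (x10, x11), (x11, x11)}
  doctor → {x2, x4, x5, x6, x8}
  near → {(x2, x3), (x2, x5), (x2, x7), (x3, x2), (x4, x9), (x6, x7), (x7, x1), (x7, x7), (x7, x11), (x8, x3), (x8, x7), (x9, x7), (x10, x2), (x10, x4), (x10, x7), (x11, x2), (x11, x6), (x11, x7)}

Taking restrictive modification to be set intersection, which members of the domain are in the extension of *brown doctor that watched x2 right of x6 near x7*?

{x6}

⟦that watched x2⟧ = {x : ⟨x, x2⟩ ∈ ⟦watched⟧} = {x1, x2, x4, x5, x6, x7}
⟦right of x6⟧ = {x : ⟨x, x6⟩ ∈ ⟦right of⟧} = {x1, x3, x4, x5, x6, x7, x8, x9}
⟦near x7⟧ = {x : ⟨x, x7⟩ ∈ ⟦near⟧} = {x2, x6, x7, x8, x9, x10, x11}
⟦doctor⟧ = {x2, x4, x5, x6, x8}
… ∩ ⟦that watched x2⟧ = {x2, x4, x5, x6, x8} ∩ {x1, x2, x4, x5, x6, x7} = {x2, x4, x5, x6}
… ∩ ⟦right of x6⟧ = {x2, x4, x5, x6} ∩ {x1, x3, x4, x5, x6, x7, x8, x9} = {x4, x5, x6}
… ∩ ⟦near x7⟧ = {x4, x5, x6} ∩ {x2, x6, x7, x8, x9, x10, x11} = {x6}
… ∩ ⟦brown⟧ = {x6} ∩ {x2, x6, x9, x10, x11} = {x6}
So ⟦brown doctor that watched x2 right of x6 near x7⟧ = {x6}.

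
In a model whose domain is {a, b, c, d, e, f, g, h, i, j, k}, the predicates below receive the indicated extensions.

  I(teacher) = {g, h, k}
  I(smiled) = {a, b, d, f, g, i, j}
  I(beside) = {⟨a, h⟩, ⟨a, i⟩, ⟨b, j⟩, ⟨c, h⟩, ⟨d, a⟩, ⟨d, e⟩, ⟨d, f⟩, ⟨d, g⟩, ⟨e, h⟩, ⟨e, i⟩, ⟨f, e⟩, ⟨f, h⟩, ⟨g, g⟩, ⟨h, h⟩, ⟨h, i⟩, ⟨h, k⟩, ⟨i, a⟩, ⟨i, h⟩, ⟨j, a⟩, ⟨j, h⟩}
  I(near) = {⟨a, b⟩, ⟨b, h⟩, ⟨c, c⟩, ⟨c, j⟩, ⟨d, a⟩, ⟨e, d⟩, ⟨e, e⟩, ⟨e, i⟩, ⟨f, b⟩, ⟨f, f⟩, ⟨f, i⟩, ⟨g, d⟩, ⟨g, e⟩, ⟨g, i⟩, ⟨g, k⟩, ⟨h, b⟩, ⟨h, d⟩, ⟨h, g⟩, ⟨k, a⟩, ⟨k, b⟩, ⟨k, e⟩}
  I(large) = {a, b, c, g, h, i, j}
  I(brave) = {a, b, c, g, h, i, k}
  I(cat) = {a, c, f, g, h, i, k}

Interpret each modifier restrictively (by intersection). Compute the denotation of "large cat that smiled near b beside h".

⟦that smiled⟧ = ⟦smiled⟧ = {a, b, d, f, g, i, j}
⟦near b⟧ = {x : ⟨x, b⟩ ∈ ⟦near⟧} = {a, f, h, k}
⟦beside h⟧ = {x : ⟨x, h⟩ ∈ ⟦beside⟧} = {a, c, e, f, h, i, j}
⟦cat⟧ = {a, c, f, g, h, i, k}
… ∩ ⟦that smiled⟧ = {a, c, f, g, h, i, k} ∩ {a, b, d, f, g, i, j} = {a, f, g, i}
… ∩ ⟦near b⟧ = {a, f, g, i} ∩ {a, f, h, k} = {a, f}
… ∩ ⟦beside h⟧ = {a, f} ∩ {a, c, e, f, h, i, j} = {a, f}
… ∩ ⟦large⟧ = {a, f} ∩ {a, b, c, g, h, i, j} = {a}
So ⟦large cat that smiled near b beside h⟧ = {a}.

{a}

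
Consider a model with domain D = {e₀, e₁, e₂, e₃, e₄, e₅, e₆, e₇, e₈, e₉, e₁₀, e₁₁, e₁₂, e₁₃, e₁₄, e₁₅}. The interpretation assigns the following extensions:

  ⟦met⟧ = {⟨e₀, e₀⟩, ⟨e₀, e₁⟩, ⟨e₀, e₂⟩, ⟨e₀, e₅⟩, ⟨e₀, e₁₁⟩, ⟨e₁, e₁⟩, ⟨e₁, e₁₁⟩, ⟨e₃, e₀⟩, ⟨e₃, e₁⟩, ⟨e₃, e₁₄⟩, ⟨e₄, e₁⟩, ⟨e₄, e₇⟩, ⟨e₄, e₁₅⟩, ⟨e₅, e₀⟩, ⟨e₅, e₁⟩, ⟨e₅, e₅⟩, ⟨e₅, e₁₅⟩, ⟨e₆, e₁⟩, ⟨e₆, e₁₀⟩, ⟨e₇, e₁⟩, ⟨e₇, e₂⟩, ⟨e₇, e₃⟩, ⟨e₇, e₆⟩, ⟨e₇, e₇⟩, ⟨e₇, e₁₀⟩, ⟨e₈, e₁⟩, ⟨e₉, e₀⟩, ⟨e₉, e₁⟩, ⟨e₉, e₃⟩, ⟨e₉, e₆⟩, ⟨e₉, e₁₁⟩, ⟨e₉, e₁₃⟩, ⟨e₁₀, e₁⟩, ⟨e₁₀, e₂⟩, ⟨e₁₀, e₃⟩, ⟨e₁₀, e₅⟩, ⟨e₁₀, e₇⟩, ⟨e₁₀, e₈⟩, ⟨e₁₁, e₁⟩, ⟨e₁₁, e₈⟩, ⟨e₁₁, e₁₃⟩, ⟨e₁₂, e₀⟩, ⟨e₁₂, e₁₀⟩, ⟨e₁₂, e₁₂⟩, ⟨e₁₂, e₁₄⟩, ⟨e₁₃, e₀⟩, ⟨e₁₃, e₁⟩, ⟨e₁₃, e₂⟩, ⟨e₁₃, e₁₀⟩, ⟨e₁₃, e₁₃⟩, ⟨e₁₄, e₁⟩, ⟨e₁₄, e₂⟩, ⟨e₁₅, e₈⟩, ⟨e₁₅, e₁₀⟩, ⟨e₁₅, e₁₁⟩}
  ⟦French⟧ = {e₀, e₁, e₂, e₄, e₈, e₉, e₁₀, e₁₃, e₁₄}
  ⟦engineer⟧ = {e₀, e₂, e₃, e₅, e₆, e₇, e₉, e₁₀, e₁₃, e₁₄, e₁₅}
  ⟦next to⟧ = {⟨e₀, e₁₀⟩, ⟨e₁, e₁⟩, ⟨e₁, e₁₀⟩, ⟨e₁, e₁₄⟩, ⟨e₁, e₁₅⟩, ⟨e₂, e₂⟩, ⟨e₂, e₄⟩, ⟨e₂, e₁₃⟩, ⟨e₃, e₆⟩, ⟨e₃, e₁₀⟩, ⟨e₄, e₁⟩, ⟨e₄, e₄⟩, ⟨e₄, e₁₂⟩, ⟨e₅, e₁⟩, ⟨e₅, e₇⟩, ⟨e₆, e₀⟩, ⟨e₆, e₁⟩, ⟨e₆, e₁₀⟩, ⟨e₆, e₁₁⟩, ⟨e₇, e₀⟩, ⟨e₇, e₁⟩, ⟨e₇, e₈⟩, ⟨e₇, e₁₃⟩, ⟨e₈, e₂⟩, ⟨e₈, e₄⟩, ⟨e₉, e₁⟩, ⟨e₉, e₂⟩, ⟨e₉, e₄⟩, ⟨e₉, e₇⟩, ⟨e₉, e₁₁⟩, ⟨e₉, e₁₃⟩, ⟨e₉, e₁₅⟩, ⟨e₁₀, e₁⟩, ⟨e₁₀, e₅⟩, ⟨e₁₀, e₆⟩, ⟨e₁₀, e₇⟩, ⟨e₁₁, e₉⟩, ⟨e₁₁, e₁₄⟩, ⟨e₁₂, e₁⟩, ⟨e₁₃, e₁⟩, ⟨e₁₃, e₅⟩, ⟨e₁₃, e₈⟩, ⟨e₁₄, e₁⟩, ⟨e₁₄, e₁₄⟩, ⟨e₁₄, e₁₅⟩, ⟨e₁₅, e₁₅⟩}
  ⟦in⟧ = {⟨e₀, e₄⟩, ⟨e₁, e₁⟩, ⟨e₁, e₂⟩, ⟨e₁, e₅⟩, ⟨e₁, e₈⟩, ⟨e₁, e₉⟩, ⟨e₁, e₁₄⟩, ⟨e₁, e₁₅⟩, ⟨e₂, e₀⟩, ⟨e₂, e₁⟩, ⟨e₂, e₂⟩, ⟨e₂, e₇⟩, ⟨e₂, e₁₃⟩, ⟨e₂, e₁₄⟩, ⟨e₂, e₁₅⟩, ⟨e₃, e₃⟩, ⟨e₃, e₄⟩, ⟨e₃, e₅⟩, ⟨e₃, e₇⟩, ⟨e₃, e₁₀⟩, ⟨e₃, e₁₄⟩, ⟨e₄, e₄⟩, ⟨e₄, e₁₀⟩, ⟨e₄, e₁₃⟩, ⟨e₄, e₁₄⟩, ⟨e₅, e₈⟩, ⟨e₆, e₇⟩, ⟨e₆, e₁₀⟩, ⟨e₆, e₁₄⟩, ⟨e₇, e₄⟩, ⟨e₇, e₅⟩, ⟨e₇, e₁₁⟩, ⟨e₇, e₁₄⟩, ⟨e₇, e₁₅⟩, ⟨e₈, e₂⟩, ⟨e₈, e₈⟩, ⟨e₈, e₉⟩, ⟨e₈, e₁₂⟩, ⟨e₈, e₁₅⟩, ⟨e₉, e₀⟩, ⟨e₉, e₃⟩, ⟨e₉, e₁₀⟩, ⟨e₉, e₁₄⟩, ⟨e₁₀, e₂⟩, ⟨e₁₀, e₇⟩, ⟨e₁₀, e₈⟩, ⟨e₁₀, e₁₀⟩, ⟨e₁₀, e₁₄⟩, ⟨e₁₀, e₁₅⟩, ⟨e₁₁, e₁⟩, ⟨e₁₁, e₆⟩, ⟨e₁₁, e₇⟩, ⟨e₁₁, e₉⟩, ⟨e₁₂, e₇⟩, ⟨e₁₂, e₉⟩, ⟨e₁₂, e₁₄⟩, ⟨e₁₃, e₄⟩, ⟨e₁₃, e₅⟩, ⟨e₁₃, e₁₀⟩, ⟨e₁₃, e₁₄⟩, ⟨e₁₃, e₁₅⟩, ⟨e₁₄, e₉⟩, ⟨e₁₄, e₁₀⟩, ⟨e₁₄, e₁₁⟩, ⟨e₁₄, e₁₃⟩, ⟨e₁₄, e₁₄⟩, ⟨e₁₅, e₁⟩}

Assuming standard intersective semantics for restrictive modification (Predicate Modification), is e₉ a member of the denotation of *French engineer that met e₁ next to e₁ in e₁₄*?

⟦that met e₁⟧ = {x : ⟨x, e₁⟩ ∈ ⟦met⟧} = {e₀, e₁, e₃, e₄, e₅, e₆, e₇, e₈, e₉, e₁₀, e₁₁, e₁₃, e₁₄}
⟦next to e₁⟧ = {x : ⟨x, e₁⟩ ∈ ⟦next to⟧} = {e₁, e₄, e₅, e₆, e₇, e₉, e₁₀, e₁₂, e₁₃, e₁₄}
⟦in e₁₄⟧ = {x : ⟨x, e₁₄⟩ ∈ ⟦in⟧} = {e₁, e₂, e₃, e₄, e₆, e₇, e₉, e₁₀, e₁₂, e₁₃, e₁₄}
⟦engineer⟧ = {e₀, e₂, e₃, e₅, e₆, e₇, e₉, e₁₀, e₁₃, e₁₄, e₁₅}
… ∩ ⟦that met e₁⟧ = {e₀, e₂, e₃, e₅, e₆, e₇, e₉, e₁₀, e₁₃, e₁₄, e₁₅} ∩ {e₀, e₁, e₃, e₄, e₅, e₆, e₇, e₈, e₉, e₁₀, e₁₁, e₁₃, e₁₄} = {e₀, e₃, e₅, e₆, e₇, e₉, e₁₀, e₁₃, e₁₄}
… ∩ ⟦next to e₁⟧ = {e₀, e₃, e₅, e₆, e₇, e₉, e₁₀, e₁₃, e₁₄} ∩ {e₁, e₄, e₅, e₆, e₇, e₉, e₁₀, e₁₂, e₁₃, e₁₄} = {e₅, e₆, e₇, e₉, e₁₀, e₁₃, e₁₄}
… ∩ ⟦in e₁₄⟧ = {e₅, e₆, e₇, e₉, e₁₀, e₁₃, e₁₄} ∩ {e₁, e₂, e₃, e₄, e₆, e₇, e₉, e₁₀, e₁₂, e₁₃, e₁₄} = {e₆, e₇, e₉, e₁₀, e₁₃, e₁₄}
… ∩ ⟦French⟧ = {e₆, e₇, e₉, e₁₀, e₁₃, e₁₄} ∩ {e₀, e₁, e₂, e₄, e₈, e₉, e₁₀, e₁₃, e₁₄} = {e₉, e₁₀, e₁₃, e₁₄}
⟦French engineer that met e₁ next to e₁ in e₁₄⟧ = {e₉, e₁₀, e₁₃, e₁₄}; e₉ ∈ this set.

yes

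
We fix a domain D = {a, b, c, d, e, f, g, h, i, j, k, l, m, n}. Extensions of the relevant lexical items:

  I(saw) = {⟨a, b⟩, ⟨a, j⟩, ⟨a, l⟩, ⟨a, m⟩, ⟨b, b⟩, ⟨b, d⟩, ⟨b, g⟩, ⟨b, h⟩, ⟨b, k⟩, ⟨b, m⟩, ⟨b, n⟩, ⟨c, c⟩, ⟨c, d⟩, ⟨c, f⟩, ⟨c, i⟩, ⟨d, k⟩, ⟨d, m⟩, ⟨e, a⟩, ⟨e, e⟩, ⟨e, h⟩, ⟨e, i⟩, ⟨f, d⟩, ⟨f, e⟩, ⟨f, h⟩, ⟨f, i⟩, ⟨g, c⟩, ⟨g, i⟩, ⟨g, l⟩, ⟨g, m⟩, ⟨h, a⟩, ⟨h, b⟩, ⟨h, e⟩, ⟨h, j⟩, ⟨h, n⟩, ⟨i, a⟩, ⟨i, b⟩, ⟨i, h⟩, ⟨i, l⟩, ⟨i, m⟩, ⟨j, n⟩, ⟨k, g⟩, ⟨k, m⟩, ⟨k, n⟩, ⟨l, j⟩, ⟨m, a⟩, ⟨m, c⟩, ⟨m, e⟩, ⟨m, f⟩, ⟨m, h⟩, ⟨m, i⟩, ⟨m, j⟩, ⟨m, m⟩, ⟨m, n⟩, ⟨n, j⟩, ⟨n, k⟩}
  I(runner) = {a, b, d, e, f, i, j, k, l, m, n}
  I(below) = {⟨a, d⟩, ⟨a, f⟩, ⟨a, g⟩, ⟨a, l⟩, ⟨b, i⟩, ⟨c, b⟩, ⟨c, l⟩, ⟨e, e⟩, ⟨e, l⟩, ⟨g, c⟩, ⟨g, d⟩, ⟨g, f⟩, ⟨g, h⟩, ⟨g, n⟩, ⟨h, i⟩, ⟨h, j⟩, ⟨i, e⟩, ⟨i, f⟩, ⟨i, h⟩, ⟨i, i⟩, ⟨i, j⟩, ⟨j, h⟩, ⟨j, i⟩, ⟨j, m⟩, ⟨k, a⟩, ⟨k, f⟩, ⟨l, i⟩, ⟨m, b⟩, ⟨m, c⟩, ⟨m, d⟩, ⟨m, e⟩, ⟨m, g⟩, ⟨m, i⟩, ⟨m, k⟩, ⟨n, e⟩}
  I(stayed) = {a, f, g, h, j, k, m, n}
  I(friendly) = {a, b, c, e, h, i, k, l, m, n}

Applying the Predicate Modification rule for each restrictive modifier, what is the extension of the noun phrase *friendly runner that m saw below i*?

⟦that m saw⟧ = {x : ⟨m, x⟩ ∈ ⟦saw⟧} = {a, c, e, f, h, i, j, m, n}
⟦below i⟧ = {x : ⟨x, i⟩ ∈ ⟦below⟧} = {b, h, i, j, l, m}
⟦runner⟧ = {a, b, d, e, f, i, j, k, l, m, n}
… ∩ ⟦that m saw⟧ = {a, b, d, e, f, i, j, k, l, m, n} ∩ {a, c, e, f, h, i, j, m, n} = {a, e, f, i, j, m, n}
… ∩ ⟦below i⟧ = {a, e, f, i, j, m, n} ∩ {b, h, i, j, l, m} = {i, j, m}
… ∩ ⟦friendly⟧ = {i, j, m} ∩ {a, b, c, e, h, i, k, l, m, n} = {i, m}
So ⟦friendly runner that m saw below i⟧ = {i, m}.

{i, m}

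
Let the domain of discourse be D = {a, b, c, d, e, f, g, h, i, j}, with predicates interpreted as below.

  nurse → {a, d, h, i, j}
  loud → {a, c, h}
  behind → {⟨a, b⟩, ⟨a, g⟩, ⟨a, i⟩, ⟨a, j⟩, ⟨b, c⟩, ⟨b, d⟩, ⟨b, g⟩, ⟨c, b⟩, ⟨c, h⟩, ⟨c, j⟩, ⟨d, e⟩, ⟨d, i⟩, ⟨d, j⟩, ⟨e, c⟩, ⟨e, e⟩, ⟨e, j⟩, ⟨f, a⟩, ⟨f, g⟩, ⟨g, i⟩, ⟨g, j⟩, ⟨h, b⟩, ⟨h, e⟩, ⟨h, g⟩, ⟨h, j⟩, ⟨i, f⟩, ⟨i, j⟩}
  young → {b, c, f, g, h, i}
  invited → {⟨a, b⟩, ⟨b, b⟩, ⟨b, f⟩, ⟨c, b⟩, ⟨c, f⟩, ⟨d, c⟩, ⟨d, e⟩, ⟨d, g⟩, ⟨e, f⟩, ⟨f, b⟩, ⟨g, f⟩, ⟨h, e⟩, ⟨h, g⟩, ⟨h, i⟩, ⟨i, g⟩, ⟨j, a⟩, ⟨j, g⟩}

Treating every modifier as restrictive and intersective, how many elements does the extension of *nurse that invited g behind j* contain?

3

⟦that invited g⟧ = {x : ⟨x, g⟩ ∈ ⟦invited⟧} = {d, h, i, j}
⟦behind j⟧ = {x : ⟨x, j⟩ ∈ ⟦behind⟧} = {a, c, d, e, g, h, i}
⟦nurse⟧ = {a, d, h, i, j}
… ∩ ⟦that invited g⟧ = {a, d, h, i, j} ∩ {d, h, i, j} = {d, h, i, j}
… ∩ ⟦behind j⟧ = {d, h, i, j} ∩ {a, c, d, e, g, h, i} = {d, h, i}
⟦nurse that invited g behind j⟧ = {d, h, i}, so the cardinality is 3.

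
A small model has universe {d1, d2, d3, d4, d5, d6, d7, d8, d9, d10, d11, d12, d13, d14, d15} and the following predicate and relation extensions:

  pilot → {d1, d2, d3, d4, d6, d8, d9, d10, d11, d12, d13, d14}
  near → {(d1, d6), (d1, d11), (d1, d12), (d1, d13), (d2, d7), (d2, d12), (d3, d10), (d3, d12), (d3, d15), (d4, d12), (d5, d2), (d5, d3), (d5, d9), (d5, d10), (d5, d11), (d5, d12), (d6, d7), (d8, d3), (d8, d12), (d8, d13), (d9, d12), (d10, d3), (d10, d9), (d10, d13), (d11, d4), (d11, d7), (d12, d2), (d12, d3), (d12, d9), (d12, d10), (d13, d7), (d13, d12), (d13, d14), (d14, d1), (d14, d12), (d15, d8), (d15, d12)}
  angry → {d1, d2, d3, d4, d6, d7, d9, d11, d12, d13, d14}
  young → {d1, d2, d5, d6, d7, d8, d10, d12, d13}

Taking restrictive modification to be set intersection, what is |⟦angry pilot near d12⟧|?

⟦near d12⟧ = {x : ⟨x, d12⟩ ∈ ⟦near⟧} = {d1, d2, d3, d4, d5, d8, d9, d13, d14, d15}
⟦pilot⟧ = {d1, d2, d3, d4, d6, d8, d9, d10, d11, d12, d13, d14}
… ∩ ⟦near d12⟧ = {d1, d2, d3, d4, d6, d8, d9, d10, d11, d12, d13, d14} ∩ {d1, d2, d3, d4, d5, d8, d9, d13, d14, d15} = {d1, d2, d3, d4, d8, d9, d13, d14}
… ∩ ⟦angry⟧ = {d1, d2, d3, d4, d8, d9, d13, d14} ∩ {d1, d2, d3, d4, d6, d7, d9, d11, d12, d13, d14} = {d1, d2, d3, d4, d9, d13, d14}
⟦angry pilot near d12⟧ = {d1, d2, d3, d4, d9, d13, d14}, so the cardinality is 7.

7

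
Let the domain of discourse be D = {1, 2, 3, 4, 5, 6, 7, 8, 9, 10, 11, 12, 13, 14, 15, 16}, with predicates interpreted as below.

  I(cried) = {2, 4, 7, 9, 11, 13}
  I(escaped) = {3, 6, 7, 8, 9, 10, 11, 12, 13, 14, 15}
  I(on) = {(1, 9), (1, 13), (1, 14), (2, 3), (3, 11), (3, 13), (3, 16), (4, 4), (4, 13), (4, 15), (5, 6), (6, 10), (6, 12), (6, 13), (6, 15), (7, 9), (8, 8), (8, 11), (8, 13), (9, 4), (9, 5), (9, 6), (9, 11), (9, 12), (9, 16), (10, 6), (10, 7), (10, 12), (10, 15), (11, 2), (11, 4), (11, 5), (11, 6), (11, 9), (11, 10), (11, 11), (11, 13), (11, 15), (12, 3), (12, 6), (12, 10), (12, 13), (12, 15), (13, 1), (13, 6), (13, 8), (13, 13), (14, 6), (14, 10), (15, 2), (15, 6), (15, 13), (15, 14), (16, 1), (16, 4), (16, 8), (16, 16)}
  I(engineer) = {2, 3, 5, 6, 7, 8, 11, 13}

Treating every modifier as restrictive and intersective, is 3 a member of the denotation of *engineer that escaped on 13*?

⟦that escaped⟧ = ⟦escaped⟧ = {3, 6, 7, 8, 9, 10, 11, 12, 13, 14, 15}
⟦on 13⟧ = {x : ⟨x, 13⟩ ∈ ⟦on⟧} = {1, 3, 4, 6, 8, 11, 12, 13, 15}
⟦engineer⟧ = {2, 3, 5, 6, 7, 8, 11, 13}
… ∩ ⟦that escaped⟧ = {2, 3, 5, 6, 7, 8, 11, 13} ∩ {3, 6, 7, 8, 9, 10, 11, 12, 13, 14, 15} = {3, 6, 7, 8, 11, 13}
… ∩ ⟦on 13⟧ = {3, 6, 7, 8, 11, 13} ∩ {1, 3, 4, 6, 8, 11, 12, 13, 15} = {3, 6, 8, 11, 13}
⟦engineer that escaped on 13⟧ = {3, 6, 8, 11, 13}; 3 ∈ this set.

yes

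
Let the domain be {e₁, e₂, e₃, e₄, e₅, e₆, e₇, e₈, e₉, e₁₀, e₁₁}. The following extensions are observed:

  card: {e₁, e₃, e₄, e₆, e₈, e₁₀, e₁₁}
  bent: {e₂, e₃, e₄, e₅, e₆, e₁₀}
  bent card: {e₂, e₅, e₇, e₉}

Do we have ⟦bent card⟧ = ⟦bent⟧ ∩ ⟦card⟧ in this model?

no

⟦bent⟧ ∩ ⟦card⟧ = {e₂, e₃, e₄, e₅, e₆, e₁₀} ∩ {e₁, e₃, e₄, e₆, e₈, e₁₀, e₁₁} = {e₃, e₄, e₆, e₁₀}
Observed ⟦bent card⟧ = {e₂, e₅, e₇, e₉}.
These differ, so the modifier is not intersective in this model.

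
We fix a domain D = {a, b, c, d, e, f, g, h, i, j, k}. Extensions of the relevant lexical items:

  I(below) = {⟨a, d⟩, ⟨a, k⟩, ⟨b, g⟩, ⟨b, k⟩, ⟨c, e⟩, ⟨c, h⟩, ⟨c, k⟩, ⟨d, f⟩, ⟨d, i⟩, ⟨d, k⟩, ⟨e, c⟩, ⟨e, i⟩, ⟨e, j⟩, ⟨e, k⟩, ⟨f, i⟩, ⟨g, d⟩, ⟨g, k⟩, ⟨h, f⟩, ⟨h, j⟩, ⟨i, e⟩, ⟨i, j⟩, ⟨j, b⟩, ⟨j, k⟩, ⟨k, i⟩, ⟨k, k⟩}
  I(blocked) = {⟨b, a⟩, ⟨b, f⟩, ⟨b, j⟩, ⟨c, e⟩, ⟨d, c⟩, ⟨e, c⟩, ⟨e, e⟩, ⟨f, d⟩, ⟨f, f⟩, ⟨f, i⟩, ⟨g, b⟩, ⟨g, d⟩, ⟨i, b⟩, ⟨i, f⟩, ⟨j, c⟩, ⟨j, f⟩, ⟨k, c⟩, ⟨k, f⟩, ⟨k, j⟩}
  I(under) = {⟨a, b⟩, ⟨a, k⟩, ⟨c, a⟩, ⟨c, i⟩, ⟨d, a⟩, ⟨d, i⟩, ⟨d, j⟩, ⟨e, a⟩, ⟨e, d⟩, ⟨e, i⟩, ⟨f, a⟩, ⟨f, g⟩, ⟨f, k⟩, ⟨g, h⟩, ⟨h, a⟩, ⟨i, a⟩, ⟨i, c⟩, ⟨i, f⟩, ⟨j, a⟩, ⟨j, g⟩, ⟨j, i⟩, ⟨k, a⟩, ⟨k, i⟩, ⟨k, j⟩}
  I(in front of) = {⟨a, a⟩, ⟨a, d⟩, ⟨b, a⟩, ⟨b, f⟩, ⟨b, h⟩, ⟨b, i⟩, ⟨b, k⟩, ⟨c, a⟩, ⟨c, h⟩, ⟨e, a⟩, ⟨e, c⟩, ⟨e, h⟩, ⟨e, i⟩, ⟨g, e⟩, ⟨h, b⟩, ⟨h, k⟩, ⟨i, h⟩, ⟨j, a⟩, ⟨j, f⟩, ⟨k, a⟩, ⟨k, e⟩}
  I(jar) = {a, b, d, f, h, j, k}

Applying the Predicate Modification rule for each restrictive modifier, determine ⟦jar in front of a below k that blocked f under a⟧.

{j, k}

⟦in front of a⟧ = {x : ⟨x, a⟩ ∈ ⟦in front of⟧} = {a, b, c, e, j, k}
⟦below k⟧ = {x : ⟨x, k⟩ ∈ ⟦below⟧} = {a, b, c, d, e, g, j, k}
⟦that blocked f⟧ = {x : ⟨x, f⟩ ∈ ⟦blocked⟧} = {b, f, i, j, k}
⟦under a⟧ = {x : ⟨x, a⟩ ∈ ⟦under⟧} = {c, d, e, f, h, i, j, k}
⟦jar⟧ = {a, b, d, f, h, j, k}
… ∩ ⟦in front of a⟧ = {a, b, d, f, h, j, k} ∩ {a, b, c, e, j, k} = {a, b, j, k}
… ∩ ⟦below k⟧ = {a, b, j, k} ∩ {a, b, c, d, e, g, j, k} = {a, b, j, k}
… ∩ ⟦that blocked f⟧ = {a, b, j, k} ∩ {b, f, i, j, k} = {b, j, k}
… ∩ ⟦under a⟧ = {b, j, k} ∩ {c, d, e, f, h, i, j, k} = {j, k}
So ⟦jar in front of a below k that blocked f under a⟧ = {j, k}.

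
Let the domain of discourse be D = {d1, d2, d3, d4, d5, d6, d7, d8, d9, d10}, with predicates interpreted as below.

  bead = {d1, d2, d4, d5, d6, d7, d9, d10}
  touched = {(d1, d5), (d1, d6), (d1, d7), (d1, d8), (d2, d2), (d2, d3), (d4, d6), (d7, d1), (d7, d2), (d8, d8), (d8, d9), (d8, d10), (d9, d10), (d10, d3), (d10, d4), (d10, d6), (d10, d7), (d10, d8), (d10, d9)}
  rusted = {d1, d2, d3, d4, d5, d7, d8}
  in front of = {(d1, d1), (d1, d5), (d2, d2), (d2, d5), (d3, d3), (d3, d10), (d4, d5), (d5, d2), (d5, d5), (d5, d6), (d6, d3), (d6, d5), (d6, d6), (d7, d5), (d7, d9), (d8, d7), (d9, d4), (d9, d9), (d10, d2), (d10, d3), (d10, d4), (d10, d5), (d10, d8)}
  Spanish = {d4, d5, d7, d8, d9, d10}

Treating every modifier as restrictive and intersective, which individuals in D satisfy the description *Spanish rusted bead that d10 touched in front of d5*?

{d4, d7}

⟦that d10 touched⟧ = {x : ⟨d10, x⟩ ∈ ⟦touched⟧} = {d3, d4, d6, d7, d8, d9}
⟦in front of d5⟧ = {x : ⟨x, d5⟩ ∈ ⟦in front of⟧} = {d1, d2, d4, d5, d6, d7, d10}
⟦bead⟧ = {d1, d2, d4, d5, d6, d7, d9, d10}
… ∩ ⟦that d10 touched⟧ = {d1, d2, d4, d5, d6, d7, d9, d10} ∩ {d3, d4, d6, d7, d8, d9} = {d4, d6, d7, d9}
… ∩ ⟦in front of d5⟧ = {d4, d6, d7, d9} ∩ {d1, d2, d4, d5, d6, d7, d10} = {d4, d6, d7}
… ∩ ⟦Spanish⟧ = {d4, d6, d7} ∩ {d4, d5, d7, d8, d9, d10} = {d4, d7}
… ∩ ⟦rusted⟧ = {d4, d7} ∩ {d1, d2, d3, d4, d5, d7, d8} = {d4, d7}
So ⟦Spanish rusted bead that d10 touched in front of d5⟧ = {d4, d7}.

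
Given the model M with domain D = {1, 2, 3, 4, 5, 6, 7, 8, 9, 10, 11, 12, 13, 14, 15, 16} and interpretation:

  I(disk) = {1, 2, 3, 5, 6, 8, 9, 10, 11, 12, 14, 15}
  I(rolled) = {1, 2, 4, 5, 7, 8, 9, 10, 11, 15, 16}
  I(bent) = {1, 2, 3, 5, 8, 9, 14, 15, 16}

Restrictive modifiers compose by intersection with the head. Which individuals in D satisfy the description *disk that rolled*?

⟦that rolled⟧ = ⟦rolled⟧ = {1, 2, 4, 5, 7, 8, 9, 10, 11, 15, 16}
⟦disk⟧ = {1, 2, 3, 5, 6, 8, 9, 10, 11, 12, 14, 15}
… ∩ ⟦that rolled⟧ = {1, 2, 3, 5, 6, 8, 9, 10, 11, 12, 14, 15} ∩ {1, 2, 4, 5, 7, 8, 9, 10, 11, 15, 16} = {1, 2, 5, 8, 9, 10, 11, 15}
So ⟦disk that rolled⟧ = {1, 2, 5, 8, 9, 10, 11, 15}.

{1, 2, 5, 8, 9, 10, 11, 15}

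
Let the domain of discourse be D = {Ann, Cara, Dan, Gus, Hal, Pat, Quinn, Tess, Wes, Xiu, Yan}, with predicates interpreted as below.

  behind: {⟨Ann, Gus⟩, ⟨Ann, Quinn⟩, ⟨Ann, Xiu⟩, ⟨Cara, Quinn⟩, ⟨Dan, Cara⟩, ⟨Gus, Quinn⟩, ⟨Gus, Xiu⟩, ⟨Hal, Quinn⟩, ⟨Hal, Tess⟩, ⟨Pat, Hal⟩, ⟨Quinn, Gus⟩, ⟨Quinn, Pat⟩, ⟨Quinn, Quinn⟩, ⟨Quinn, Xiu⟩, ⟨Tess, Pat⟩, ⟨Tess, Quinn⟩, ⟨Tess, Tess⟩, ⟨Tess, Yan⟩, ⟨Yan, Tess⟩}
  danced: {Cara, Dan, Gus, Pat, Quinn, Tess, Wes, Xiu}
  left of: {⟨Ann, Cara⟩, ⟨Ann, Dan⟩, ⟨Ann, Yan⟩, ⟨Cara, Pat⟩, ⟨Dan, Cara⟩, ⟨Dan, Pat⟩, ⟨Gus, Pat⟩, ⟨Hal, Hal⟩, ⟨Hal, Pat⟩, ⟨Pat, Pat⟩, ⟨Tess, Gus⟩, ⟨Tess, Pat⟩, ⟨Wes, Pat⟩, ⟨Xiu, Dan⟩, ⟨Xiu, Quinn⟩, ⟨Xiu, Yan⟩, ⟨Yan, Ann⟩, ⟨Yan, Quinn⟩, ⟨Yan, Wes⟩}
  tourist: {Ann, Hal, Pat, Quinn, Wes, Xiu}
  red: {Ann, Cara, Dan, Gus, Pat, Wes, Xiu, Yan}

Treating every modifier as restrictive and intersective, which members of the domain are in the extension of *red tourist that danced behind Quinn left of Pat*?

⟦that danced⟧ = ⟦danced⟧ = {Cara, Dan, Gus, Pat, Quinn, Tess, Wes, Xiu}
⟦behind Quinn⟧ = {x : ⟨x, Quinn⟩ ∈ ⟦behind⟧} = {Ann, Cara, Gus, Hal, Quinn, Tess}
⟦left of Pat⟧ = {x : ⟨x, Pat⟩ ∈ ⟦left of⟧} = {Cara, Dan, Gus, Hal, Pat, Tess, Wes}
⟦tourist⟧ = {Ann, Hal, Pat, Quinn, Wes, Xiu}
… ∩ ⟦that danced⟧ = {Ann, Hal, Pat, Quinn, Wes, Xiu} ∩ {Cara, Dan, Gus, Pat, Quinn, Tess, Wes, Xiu} = {Pat, Quinn, Wes, Xiu}
… ∩ ⟦behind Quinn⟧ = {Pat, Quinn, Wes, Xiu} ∩ {Ann, Cara, Gus, Hal, Quinn, Tess} = {Quinn}
… ∩ ⟦left of Pat⟧ = {Quinn} ∩ {Cara, Dan, Gus, Hal, Pat, Tess, Wes} = ∅
… ∩ ⟦red⟧ = ∅ ∩ {Ann, Cara, Dan, Gus, Pat, Wes, Xiu, Yan} = ∅
So ⟦red tourist that danced behind Quinn left of Pat⟧ = ∅.

∅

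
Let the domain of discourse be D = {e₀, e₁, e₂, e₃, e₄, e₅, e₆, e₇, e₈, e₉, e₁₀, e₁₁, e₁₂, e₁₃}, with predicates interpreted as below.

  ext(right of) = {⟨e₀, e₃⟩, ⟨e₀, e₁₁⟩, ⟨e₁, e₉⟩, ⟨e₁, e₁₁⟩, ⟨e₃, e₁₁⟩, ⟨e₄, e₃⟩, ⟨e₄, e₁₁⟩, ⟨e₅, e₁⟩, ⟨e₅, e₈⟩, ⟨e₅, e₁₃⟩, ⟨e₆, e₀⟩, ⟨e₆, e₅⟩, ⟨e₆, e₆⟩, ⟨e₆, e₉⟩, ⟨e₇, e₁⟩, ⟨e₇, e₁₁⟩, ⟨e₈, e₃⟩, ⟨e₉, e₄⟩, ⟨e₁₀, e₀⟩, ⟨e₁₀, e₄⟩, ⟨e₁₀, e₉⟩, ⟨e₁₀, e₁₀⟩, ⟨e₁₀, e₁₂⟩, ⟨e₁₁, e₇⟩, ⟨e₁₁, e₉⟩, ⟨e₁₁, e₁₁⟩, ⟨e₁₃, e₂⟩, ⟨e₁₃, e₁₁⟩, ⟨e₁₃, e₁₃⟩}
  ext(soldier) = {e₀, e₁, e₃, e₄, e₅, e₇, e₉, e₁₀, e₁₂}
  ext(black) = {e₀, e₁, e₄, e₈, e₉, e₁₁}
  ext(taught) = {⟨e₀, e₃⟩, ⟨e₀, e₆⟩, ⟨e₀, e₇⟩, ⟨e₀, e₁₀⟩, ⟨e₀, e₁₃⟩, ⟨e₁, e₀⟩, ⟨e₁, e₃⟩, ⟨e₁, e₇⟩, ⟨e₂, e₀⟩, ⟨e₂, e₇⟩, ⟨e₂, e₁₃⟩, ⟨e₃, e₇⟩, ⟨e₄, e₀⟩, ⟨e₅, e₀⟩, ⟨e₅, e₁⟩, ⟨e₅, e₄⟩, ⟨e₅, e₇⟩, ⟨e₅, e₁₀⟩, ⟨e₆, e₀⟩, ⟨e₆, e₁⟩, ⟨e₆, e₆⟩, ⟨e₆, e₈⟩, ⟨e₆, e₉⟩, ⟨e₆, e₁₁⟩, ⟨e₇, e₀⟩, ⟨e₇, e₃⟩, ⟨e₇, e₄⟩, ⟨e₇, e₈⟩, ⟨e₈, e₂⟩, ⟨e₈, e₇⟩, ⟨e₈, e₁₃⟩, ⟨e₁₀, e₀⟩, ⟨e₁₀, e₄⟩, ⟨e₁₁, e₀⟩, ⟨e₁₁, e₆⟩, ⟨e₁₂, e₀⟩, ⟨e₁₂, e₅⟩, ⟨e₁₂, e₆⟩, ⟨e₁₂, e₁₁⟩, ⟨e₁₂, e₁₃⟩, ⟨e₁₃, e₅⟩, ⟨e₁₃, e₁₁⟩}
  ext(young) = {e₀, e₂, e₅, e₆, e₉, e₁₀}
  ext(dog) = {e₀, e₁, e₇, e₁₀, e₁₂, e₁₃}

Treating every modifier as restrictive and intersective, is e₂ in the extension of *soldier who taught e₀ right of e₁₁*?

⟦who taught e₀⟧ = {x : ⟨x, e₀⟩ ∈ ⟦taught⟧} = {e₁, e₂, e₄, e₅, e₆, e₇, e₁₀, e₁₁, e₁₂}
⟦right of e₁₁⟧ = {x : ⟨x, e₁₁⟩ ∈ ⟦right of⟧} = {e₀, e₁, e₃, e₄, e₇, e₁₁, e₁₃}
⟦soldier⟧ = {e₀, e₁, e₃, e₄, e₅, e₇, e₉, e₁₀, e₁₂}
… ∩ ⟦who taught e₀⟧ = {e₀, e₁, e₃, e₄, e₅, e₇, e₉, e₁₀, e₁₂} ∩ {e₁, e₂, e₄, e₅, e₆, e₇, e₁₀, e₁₁, e₁₂} = {e₁, e₄, e₅, e₇, e₁₀, e₁₂}
… ∩ ⟦right of e₁₁⟧ = {e₁, e₄, e₅, e₇, e₁₀, e₁₂} ∩ {e₀, e₁, e₃, e₄, e₇, e₁₁, e₁₃} = {e₁, e₄, e₇}
⟦soldier who taught e₀ right of e₁₁⟧ = {e₁, e₄, e₇}; e₂ ∉ this set.

no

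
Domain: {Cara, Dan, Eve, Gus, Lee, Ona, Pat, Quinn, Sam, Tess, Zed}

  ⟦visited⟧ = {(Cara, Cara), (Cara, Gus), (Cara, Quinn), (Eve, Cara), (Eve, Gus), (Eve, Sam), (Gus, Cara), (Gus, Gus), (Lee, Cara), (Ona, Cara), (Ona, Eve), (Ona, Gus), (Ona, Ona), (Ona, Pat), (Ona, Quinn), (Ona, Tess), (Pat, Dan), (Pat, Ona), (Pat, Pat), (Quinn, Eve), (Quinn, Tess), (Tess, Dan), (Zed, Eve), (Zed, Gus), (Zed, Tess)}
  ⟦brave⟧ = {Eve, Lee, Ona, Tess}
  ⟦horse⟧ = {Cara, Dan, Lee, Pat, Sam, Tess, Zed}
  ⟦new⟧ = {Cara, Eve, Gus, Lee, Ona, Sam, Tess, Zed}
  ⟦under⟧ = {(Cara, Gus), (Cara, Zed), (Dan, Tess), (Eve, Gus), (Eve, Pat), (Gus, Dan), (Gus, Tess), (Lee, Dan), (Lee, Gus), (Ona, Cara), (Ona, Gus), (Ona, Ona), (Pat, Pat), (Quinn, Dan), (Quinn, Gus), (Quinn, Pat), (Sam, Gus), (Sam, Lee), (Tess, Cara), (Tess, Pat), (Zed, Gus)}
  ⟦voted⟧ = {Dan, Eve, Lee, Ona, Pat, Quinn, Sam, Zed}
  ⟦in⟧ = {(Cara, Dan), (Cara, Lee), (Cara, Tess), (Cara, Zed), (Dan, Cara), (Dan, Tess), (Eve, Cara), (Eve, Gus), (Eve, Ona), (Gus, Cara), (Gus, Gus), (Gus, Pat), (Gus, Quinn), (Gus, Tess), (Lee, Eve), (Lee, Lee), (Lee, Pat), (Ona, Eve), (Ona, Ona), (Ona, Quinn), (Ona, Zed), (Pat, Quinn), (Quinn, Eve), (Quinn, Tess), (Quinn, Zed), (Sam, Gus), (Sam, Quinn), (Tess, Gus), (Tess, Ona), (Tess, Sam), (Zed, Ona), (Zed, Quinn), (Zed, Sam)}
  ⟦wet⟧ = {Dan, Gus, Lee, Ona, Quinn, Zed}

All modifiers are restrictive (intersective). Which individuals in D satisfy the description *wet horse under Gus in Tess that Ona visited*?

⟦under Gus⟧ = {x : ⟨x, Gus⟩ ∈ ⟦under⟧} = {Cara, Eve, Lee, Ona, Quinn, Sam, Zed}
⟦in Tess⟧ = {x : ⟨x, Tess⟩ ∈ ⟦in⟧} = {Cara, Dan, Gus, Quinn}
⟦that Ona visited⟧ = {x : ⟨Ona, x⟩ ∈ ⟦visited⟧} = {Cara, Eve, Gus, Ona, Pat, Quinn, Tess}
⟦horse⟧ = {Cara, Dan, Lee, Pat, Sam, Tess, Zed}
… ∩ ⟦under Gus⟧ = {Cara, Dan, Lee, Pat, Sam, Tess, Zed} ∩ {Cara, Eve, Lee, Ona, Quinn, Sam, Zed} = {Cara, Lee, Sam, Zed}
… ∩ ⟦in Tess⟧ = {Cara, Lee, Sam, Zed} ∩ {Cara, Dan, Gus, Quinn} = {Cara}
… ∩ ⟦that Ona visited⟧ = {Cara} ∩ {Cara, Eve, Gus, Ona, Pat, Quinn, Tess} = {Cara}
… ∩ ⟦wet⟧ = {Cara} ∩ {Dan, Gus, Lee, Ona, Quinn, Zed} = ∅
So ⟦wet horse under Gus in Tess that Ona visited⟧ = { }.

{ }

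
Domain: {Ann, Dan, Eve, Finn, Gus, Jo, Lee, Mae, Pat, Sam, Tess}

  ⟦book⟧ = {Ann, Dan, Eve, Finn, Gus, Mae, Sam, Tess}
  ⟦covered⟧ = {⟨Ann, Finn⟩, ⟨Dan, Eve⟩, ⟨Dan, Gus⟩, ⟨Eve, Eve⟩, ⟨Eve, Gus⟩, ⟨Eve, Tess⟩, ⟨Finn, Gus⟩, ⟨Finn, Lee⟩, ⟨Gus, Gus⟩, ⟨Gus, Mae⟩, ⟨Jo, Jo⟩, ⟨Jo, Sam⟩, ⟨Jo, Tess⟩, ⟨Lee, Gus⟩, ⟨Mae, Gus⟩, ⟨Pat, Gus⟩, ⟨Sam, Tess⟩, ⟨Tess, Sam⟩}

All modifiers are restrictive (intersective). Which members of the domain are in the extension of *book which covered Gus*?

⟦which covered Gus⟧ = {x : ⟨x, Gus⟩ ∈ ⟦covered⟧} = {Dan, Eve, Finn, Gus, Lee, Mae, Pat}
⟦book⟧ = {Ann, Dan, Eve, Finn, Gus, Mae, Sam, Tess}
… ∩ ⟦which covered Gus⟧ = {Ann, Dan, Eve, Finn, Gus, Mae, Sam, Tess} ∩ {Dan, Eve, Finn, Gus, Lee, Mae, Pat} = {Dan, Eve, Finn, Gus, Mae}
So ⟦book which covered Gus⟧ = {Dan, Eve, Finn, Gus, Mae}.

{Dan, Eve, Finn, Gus, Mae}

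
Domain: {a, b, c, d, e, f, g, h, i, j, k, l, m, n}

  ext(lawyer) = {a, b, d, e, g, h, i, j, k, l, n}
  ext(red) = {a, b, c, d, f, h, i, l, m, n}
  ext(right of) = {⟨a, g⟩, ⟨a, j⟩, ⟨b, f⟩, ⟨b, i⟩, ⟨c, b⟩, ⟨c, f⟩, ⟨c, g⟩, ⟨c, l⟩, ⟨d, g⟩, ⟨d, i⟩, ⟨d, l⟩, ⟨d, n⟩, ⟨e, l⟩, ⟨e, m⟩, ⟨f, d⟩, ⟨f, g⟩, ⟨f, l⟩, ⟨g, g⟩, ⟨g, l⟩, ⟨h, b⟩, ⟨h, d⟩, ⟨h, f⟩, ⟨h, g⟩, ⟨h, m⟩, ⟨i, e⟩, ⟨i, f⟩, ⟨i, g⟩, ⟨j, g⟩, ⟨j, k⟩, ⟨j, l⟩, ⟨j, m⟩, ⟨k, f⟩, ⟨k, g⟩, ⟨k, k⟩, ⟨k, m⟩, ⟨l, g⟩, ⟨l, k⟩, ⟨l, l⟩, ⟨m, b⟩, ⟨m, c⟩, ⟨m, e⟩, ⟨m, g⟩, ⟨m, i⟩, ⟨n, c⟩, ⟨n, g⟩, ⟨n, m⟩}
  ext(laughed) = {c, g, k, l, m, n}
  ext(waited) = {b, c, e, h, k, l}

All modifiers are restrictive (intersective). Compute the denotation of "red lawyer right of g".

⟦right of g⟧ = {x : ⟨x, g⟩ ∈ ⟦right of⟧} = {a, c, d, f, g, h, i, j, k, l, m, n}
⟦lawyer⟧ = {a, b, d, e, g, h, i, j, k, l, n}
… ∩ ⟦right of g⟧ = {a, b, d, e, g, h, i, j, k, l, n} ∩ {a, c, d, f, g, h, i, j, k, l, m, n} = {a, d, g, h, i, j, k, l, n}
… ∩ ⟦red⟧ = {a, d, g, h, i, j, k, l, n} ∩ {a, b, c, d, f, h, i, l, m, n} = {a, d, h, i, l, n}
So ⟦red lawyer right of g⟧ = {a, d, h, i, l, n}.

{a, d, h, i, l, n}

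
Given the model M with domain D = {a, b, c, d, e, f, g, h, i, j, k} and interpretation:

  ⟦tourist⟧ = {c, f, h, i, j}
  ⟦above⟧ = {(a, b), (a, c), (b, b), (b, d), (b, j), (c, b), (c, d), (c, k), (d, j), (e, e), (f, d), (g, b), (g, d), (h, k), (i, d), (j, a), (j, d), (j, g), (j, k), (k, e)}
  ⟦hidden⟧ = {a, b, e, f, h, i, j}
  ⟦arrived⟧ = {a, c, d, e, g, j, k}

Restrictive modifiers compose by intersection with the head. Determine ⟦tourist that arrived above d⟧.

⟦that arrived⟧ = ⟦arrived⟧ = {a, c, d, e, g, j, k}
⟦above d⟧ = {x : ⟨x, d⟩ ∈ ⟦above⟧} = {b, c, f, g, i, j}
⟦tourist⟧ = {c, f, h, i, j}
… ∩ ⟦that arrived⟧ = {c, f, h, i, j} ∩ {a, c, d, e, g, j, k} = {c, j}
… ∩ ⟦above d⟧ = {c, j} ∩ {b, c, f, g, i, j} = {c, j}
So ⟦tourist that arrived above d⟧ = {c, j}.

{c, j}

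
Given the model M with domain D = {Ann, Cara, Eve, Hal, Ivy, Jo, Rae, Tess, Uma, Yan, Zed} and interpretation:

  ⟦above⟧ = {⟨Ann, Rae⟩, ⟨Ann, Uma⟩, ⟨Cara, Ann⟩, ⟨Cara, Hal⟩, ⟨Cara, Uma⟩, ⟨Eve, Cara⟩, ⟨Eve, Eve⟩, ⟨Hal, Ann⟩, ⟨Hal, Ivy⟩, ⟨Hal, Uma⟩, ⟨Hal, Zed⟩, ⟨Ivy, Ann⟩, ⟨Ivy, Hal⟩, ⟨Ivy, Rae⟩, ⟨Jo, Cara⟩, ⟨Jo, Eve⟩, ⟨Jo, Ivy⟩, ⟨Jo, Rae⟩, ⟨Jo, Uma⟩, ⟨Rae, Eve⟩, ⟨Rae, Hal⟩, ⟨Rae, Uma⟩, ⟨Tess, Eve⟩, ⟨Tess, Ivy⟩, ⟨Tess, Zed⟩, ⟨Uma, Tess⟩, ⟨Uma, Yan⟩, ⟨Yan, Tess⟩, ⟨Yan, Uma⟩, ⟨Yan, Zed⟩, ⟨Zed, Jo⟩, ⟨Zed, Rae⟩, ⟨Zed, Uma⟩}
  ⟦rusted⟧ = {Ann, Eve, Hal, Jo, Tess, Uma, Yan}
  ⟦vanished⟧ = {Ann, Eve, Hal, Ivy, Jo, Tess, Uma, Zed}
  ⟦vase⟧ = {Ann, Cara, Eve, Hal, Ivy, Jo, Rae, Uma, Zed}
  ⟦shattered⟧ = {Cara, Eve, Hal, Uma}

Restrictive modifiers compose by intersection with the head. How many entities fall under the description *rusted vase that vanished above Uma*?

3

⟦that vanished⟧ = ⟦vanished⟧ = {Ann, Eve, Hal, Ivy, Jo, Tess, Uma, Zed}
⟦above Uma⟧ = {x : ⟨x, Uma⟩ ∈ ⟦above⟧} = {Ann, Cara, Hal, Jo, Rae, Yan, Zed}
⟦vase⟧ = {Ann, Cara, Eve, Hal, Ivy, Jo, Rae, Uma, Zed}
… ∩ ⟦that vanished⟧ = {Ann, Cara, Eve, Hal, Ivy, Jo, Rae, Uma, Zed} ∩ {Ann, Eve, Hal, Ivy, Jo, Tess, Uma, Zed} = {Ann, Eve, Hal, Ivy, Jo, Uma, Zed}
… ∩ ⟦above Uma⟧ = {Ann, Eve, Hal, Ivy, Jo, Uma, Zed} ∩ {Ann, Cara, Hal, Jo, Rae, Yan, Zed} = {Ann, Hal, Jo, Zed}
… ∩ ⟦rusted⟧ = {Ann, Hal, Jo, Zed} ∩ {Ann, Eve, Hal, Jo, Tess, Uma, Yan} = {Ann, Hal, Jo}
⟦rusted vase that vanished above Uma⟧ = {Ann, Hal, Jo}, so the cardinality is 3.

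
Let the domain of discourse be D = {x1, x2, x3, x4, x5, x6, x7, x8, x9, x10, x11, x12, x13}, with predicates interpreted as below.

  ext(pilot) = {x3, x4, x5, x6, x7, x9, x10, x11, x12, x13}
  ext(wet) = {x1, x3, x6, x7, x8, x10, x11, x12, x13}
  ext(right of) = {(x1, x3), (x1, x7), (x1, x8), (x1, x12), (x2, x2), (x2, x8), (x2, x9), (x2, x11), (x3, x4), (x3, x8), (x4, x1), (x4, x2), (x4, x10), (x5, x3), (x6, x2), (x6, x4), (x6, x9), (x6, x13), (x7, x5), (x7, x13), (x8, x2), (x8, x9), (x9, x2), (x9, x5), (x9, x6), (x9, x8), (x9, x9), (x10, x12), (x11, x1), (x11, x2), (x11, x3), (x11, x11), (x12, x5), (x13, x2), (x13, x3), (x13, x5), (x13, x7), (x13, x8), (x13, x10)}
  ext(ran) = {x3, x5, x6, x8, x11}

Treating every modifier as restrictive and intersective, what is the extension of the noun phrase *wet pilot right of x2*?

⟦right of x2⟧ = {x : ⟨x, x2⟩ ∈ ⟦right of⟧} = {x2, x4, x6, x8, x9, x11, x13}
⟦pilot⟧ = {x3, x4, x5, x6, x7, x9, x10, x11, x12, x13}
… ∩ ⟦right of x2⟧ = {x3, x4, x5, x6, x7, x9, x10, x11, x12, x13} ∩ {x2, x4, x6, x8, x9, x11, x13} = {x4, x6, x9, x11, x13}
… ∩ ⟦wet⟧ = {x4, x6, x9, x11, x13} ∩ {x1, x3, x6, x7, x8, x10, x11, x12, x13} = {x6, x11, x13}
So ⟦wet pilot right of x2⟧ = {x6, x11, x13}.

{x6, x11, x13}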